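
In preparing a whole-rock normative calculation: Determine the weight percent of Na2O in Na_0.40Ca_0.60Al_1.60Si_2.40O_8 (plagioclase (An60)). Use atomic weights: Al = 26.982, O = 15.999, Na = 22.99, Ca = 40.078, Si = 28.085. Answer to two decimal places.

Formula mass = 271.810 g/mol.
0.40 Na → 0.2000 mol Na2O per formula unit; M(Na2O) = 61.979, so Na2O mass = 12.396 g.
12.396/271.810 × 100 = 4.56 wt%.

4.56 wt%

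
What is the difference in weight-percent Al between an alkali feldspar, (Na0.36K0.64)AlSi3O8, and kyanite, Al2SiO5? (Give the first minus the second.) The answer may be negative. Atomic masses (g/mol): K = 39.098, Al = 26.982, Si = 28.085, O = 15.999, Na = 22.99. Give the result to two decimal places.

M((Na0.36K0.64)AlSi3O8) = 272.528 g/mol, so wt% Al = 26.982/272.528 × 100 = 9.90%.
M(Al2SiO5) = 162.044 g/mol, so wt% Al = 53.964/162.044 × 100 = 33.30%.
9.90 − 33.30 = -23.40 pp.

-23.40 percentage points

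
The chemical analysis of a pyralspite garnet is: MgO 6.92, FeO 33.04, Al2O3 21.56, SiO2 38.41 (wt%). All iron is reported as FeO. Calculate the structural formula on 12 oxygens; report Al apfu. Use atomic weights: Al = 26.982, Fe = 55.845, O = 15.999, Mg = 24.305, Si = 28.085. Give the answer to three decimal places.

1.994 Al apfu

MgO: 6.92/40.304 = 0.17170 mol → 0.17170 mol Mg, 0.17170 mol O.
FeO: 33.04/71.844 = 0.45989 mol → 0.45989 mol Fe, 0.45989 mol O.
Al2O3: 21.56/101.961 = 0.21145 mol → 0.42290 mol Al, 0.63435 mol O.
SiO2: 38.41/60.083 = 0.63928 mol → 0.63928 mol Si, 1.27856 mol O.
Total oxygen = 2.54450 mol. Normalization factor = 12/2.54450 = 4.71605.
Al per 12 O = 0.42290 × 4.71605 = 1.994.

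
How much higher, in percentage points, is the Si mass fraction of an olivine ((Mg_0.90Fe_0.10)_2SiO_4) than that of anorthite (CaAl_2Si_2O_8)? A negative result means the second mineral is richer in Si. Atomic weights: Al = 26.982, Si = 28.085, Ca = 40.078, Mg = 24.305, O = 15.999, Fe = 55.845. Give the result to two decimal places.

First mineral: 28.085 g Si in 146.999 g formula = 19.11 wt% Si.
Second mineral: 56.170 g Si in 278.204 g formula = 20.19 wt% Si.
19.11% − 20.19% gives a difference of -1.08 percentage points.

-1.08 percentage points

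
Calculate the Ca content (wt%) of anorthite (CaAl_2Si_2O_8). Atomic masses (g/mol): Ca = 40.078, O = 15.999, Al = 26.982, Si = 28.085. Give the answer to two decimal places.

Molar mass of CaAl_2Si_2O_8: 1*40.078 + 2*26.982 + 2*28.085 + 8*15.999 = 278.204 g/mol.
Mass of Ca per formula unit: 1 × 40.078 = 40.078 g.
Weight fraction Ca = 40.078 / 278.204 = 0.1441.

14.41 wt%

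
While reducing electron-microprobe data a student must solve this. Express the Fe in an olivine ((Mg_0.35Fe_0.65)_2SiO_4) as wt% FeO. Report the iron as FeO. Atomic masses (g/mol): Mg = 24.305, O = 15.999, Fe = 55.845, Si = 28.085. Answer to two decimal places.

M((Mg_0.35Fe_0.65)_2SiO_4) = 181.693 g/mol; M(FeO) = 71.844 g/mol.
Moles FeO per formula unit = 1.30 Fe ÷ 1 = 1.3000.
FeO fraction = (1.3000 × 71.844) / 181.693 = 93.397/181.693 = 0.5140.

51.40 wt%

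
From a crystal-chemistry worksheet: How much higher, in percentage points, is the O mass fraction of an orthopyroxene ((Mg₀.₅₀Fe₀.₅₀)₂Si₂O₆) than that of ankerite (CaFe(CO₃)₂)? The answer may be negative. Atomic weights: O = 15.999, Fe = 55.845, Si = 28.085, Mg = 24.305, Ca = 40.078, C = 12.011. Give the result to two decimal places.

First mineral: 95.994 g O in 232.314 g formula = 41.32 wt% O.
Second mineral: 95.994 g O in 215.939 g formula = 44.45 wt% O.
41.32% − 44.45% gives a difference of -3.13 percentage points.

-3.13 percentage points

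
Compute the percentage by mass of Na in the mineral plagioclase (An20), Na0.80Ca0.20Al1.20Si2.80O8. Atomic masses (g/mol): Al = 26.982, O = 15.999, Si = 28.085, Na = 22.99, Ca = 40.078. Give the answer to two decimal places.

Molar mass of Na0.80Ca0.20Al1.20Si2.80O8: 0.80·22.99 + 0.20·40.078 + 1.20·26.982 + 2.80·28.085 + 8·15.999 = 265.416 g/mol.
Mass of Na per formula unit: 0.80 × 22.99 = 18.392 g.
Weight fraction Na = 18.392 / 265.416 = 0.0693.

6.93 wt%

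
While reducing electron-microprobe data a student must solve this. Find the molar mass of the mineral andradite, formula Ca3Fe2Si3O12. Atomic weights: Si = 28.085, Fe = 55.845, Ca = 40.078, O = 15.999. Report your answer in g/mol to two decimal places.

508.17 g/mol

The formula mass is the sum 3(40.078) + 2(55.845) + 3(28.085) + 12(15.999).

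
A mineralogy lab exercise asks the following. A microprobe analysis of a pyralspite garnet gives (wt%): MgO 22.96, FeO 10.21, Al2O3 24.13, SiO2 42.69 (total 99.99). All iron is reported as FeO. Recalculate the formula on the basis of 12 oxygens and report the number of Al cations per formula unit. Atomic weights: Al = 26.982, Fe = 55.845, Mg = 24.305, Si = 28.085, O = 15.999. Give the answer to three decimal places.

MgO (M=40.304): mol = 0.56967; Mg = 0.56967, O = 0.56967.
FeO (M=71.844): mol = 0.14211; Fe = 0.14211, O = 0.14211.
Al2O3 (M=101.961): mol = 0.23666; Al = 0.47332, O = 0.70998.
SiO2 (M=60.083): mol = 0.71052; Si = 0.71052, O = 1.42104.
ΣO = 2.84280; factor = 12/ΣO = 4.22119.
Al apfu = 0.47332 × 4.22119 = 1.998.

1.998 Al apfu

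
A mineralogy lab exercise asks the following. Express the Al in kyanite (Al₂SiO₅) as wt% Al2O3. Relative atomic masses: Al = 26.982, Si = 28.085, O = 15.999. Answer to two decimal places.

Molar mass of Al₂SiO₅ = 2×26.982 + 1×28.085 + 5×15.999 = 162.044 g/mol.
Each formula unit contains 2 Al, equivalent to 2/2 = 1.0000 mol Al2O3.
M(Al2O3) = 2×26.982 + 3×15.999 = 101.961 g/mol.
Mass of Al2O3 per formula unit = 1.0000 × 101.961 = 101.961 g.
Al2O3 wt% = 101.961 / 162.044 × 100 = 62.92%.

62.92 wt%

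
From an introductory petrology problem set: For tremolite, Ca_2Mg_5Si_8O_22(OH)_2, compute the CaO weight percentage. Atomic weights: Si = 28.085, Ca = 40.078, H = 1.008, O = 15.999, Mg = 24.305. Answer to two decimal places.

Molar mass of Ca_2Mg_5Si_8O_22(OH)_2 = 2*40.078 + 5*24.305 + 8*28.085 + 24*15.999 + 2*1.008 = 812.353 g/mol.
Each formula unit contains 2 Ca, equivalent to 2/1 = 2.0000 mol CaO.
M(CaO) = 1×40.078 + 1×15.999 = 56.077 g/mol.
Mass of CaO per formula unit = 2.0000 × 56.077 = 112.154 g.
CaO wt% = 112.154 / 812.353 × 100 = 13.81%.

13.81 wt%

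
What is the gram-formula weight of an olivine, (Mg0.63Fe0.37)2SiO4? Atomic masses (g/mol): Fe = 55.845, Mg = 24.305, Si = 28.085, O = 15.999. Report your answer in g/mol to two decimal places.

164.03 g/mol

Mg: 1.26 × 24.305 = 30.6243
Fe: 0.74 × 55.845 = 41.3253
Si: 1 × 28.085 = 28.0850
O: 4 × 15.999 = 63.9960
Summing the contributions gives the formula mass.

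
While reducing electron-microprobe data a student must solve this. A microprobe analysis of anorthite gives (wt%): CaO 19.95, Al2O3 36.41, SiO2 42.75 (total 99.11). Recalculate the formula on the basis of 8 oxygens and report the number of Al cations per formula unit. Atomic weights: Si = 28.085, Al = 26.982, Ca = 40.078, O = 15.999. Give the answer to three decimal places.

2.005 Al apfu

CaO: 19.95/56.077 = 0.35576 mol → 0.35576 mol Ca, 0.35576 mol O.
Al2O3: 36.41/101.961 = 0.35710 mol → 0.71420 mol Al, 1.07130 mol O.
SiO2: 42.75/60.083 = 0.71152 mol → 0.71152 mol Si, 1.42304 mol O.
Total oxygen = 2.85010 mol. Normalization factor = 8/2.85010 = 2.80692.
Al per 8 O = 0.71420 × 2.80692 = 2.005.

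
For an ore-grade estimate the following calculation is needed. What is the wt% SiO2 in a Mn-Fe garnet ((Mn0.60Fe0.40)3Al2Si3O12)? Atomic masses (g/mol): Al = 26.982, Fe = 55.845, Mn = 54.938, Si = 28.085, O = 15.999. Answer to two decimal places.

36.33 wt%

Formula mass = 496.109 g/mol.
3 Si → 3.0000 mol SiO2 per formula unit; M(SiO2) = 60.083, so SiO2 mass = 180.249 g.
180.249/496.109 × 100 = 36.33 wt%.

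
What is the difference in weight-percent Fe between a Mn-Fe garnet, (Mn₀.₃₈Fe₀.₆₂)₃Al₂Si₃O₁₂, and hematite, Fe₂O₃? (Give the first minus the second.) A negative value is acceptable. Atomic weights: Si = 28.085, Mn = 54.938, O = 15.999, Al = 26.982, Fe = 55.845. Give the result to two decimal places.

First mineral: 103.872 g Fe in 496.708 g formula = 20.91 wt% Fe.
Second mineral: 111.690 g Fe in 159.687 g formula = 69.94 wt% Fe.
20.91% − 69.94% gives a difference of -49.03 percentage points.

-49.03 percentage points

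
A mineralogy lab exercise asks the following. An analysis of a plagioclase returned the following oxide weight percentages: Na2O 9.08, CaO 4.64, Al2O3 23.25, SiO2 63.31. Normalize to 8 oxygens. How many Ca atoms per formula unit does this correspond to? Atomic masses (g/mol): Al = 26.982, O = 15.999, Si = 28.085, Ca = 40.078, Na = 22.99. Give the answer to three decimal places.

0.219 Ca apfu

Na2O: 9.08/61.979 = 0.14650 mol → 0.29300 mol Na, 0.14650 mol O.
CaO: 4.64/56.077 = 0.08274 mol → 0.08274 mol Ca, 0.08274 mol O.
Al2O3: 23.25/101.961 = 0.22803 mol → 0.45606 mol Al, 0.68409 mol O.
SiO2: 63.31/60.083 = 1.05371 mol → 1.05371 mol Si, 2.10742 mol O.
Total oxygen = 3.02075 mol. Normalization factor = 8/3.02075 = 2.64835.
Ca per 8 O = 0.08274 × 2.64835 = 0.219.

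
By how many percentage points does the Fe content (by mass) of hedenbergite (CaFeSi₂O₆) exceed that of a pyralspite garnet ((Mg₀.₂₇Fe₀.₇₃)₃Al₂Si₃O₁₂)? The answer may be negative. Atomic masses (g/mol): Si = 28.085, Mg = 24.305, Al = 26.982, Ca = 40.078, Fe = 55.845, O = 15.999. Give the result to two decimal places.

M(CaFeSi₂O₆) = 248.087 g/mol, so wt% Fe = 55.845/248.087 × 100 = 22.51%.
M((Mg₀.₂₇Fe₀.₇₃)₃Al₂Si₃O₁₂) = 472.195 g/mol, so wt% Fe = 122.301/472.195 × 100 = 25.90%.
22.51 − 25.90 = -3.39 pp.

-3.39 percentage points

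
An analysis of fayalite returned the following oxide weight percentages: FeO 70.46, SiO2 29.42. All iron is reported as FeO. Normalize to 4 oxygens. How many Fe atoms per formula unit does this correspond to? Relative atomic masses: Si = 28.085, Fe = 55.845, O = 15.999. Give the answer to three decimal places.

70.46 wt% FeO ÷ 71.844 g/mol = 0.98074 mol, giving 0.98074 Fe and 0.98074 O.
29.42 wt% SiO2 ÷ 60.083 g/mol = 0.48966 mol, giving 0.48966 Si and 0.97932 O.
Oxygen sums to 1.96006; scaling by 4/1.96006 = 2.04075 puts the formula on 4 O.
Fe: 0.98074 × 2.04075 = 2.001 atoms per formula unit.

2.001 Fe apfu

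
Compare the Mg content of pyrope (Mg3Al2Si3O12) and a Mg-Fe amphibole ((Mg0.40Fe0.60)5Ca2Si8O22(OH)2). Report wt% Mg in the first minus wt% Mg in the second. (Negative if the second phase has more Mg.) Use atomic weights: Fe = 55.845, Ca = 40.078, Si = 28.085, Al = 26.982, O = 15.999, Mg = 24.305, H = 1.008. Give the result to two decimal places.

12.73 percentage points

M(Mg3Al2Si3O12) = 403.122 g/mol, so wt% Mg = 72.915/403.122 × 100 = 18.09%.
M((Mg0.40Fe0.60)5Ca2Si8O22(OH)2) = 906.973 g/mol, so wt% Mg = 48.610/906.973 × 100 = 5.36%.
18.09 − 5.36 = 12.73 pp.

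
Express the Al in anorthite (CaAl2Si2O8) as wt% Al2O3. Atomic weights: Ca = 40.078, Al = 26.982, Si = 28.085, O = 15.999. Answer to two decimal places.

Molar mass of CaAl2Si2O8 = 1×40.078 + 2×26.982 + 2×28.085 + 8×15.999 = 278.204 g/mol.
Each formula unit contains 2 Al, equivalent to 2/2 = 1.0000 mol Al2O3.
M(Al2O3) = 2×26.982 + 3×15.999 = 101.961 g/mol.
Mass of Al2O3 per formula unit = 1.0000 × 101.961 = 101.961 g.
Al2O3 wt% = 101.961 / 278.204 × 100 = 36.65%.

36.65 wt%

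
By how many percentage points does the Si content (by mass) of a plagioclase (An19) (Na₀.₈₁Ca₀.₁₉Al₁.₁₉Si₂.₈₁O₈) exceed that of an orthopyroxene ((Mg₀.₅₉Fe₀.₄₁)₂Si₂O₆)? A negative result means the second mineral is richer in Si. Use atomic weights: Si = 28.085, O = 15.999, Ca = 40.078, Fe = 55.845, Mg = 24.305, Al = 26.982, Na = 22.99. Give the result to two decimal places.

4.97 percentage points

Si in Na₀.₈₁Ca₀.₁₉Al₁.₁₉Si₂.₈₁O₈: molar mass 265.256 g/mol; 2.81×28.085 = 78.919 g → 29.75 wt%.
Si in (Mg₀.₅₉Fe₀.₄₁)₂Si₂O₆: molar mass 226.637 g/mol; 2×28.085 = 56.170 g → 24.78 wt%.
Difference = 29.75 − 24.78 = 4.97 percentage points.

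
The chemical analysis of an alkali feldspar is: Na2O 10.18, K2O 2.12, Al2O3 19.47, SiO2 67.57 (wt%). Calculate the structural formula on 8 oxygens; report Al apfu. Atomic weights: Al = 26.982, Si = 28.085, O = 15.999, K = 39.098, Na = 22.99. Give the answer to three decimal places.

1.015 Al apfu

Na2O (M=61.979): mol = 0.16425; Na = 0.32850, O = 0.16425.
K2O (M=94.195): mol = 0.02251; K = 0.04502, O = 0.02251.
Al2O3 (M=101.961): mol = 0.19096; Al = 0.38192, O = 0.57288.
SiO2 (M=60.083): mol = 1.12461; Si = 1.12461, O = 2.24922.
ΣO = 3.00886; factor = 8/ΣO = 2.65881.
Al apfu = 0.38192 × 2.65881 = 1.015.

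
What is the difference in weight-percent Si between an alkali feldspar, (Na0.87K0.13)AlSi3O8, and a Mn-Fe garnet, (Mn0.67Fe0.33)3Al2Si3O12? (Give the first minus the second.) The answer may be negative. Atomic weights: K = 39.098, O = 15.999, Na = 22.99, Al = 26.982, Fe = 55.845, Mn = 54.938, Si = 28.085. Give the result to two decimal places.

First mineral: 84.255 g Si in 264.313 g formula = 31.88 wt% Si.
Second mineral: 84.255 g Si in 495.919 g formula = 16.99 wt% Si.
31.88% − 16.99% gives a difference of 14.89 percentage points.

14.89 percentage points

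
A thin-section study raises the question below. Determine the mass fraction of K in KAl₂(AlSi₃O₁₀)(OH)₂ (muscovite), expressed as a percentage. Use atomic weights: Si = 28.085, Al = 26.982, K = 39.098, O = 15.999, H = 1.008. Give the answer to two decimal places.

Formula mass = 1·39.098 + 3·26.982 + 3·28.085 + 12·15.999 + 2·1.008 = 398.303 g/mol, of which 39.098 g is K.
So K makes up 39.098/398.303 = 0.0982 of the mass, i.e. 9.82%.

9.82 wt%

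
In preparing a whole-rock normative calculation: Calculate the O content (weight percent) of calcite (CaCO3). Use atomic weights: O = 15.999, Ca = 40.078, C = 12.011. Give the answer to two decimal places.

47.96 weight percent

Formula mass = 1*40.078 + 1*12.011 + 3*15.999 = 100.086 g/mol, of which 47.997 g is O.
So O makes up 47.997/100.086 = 0.4796 of the mass, i.e. 47.96%.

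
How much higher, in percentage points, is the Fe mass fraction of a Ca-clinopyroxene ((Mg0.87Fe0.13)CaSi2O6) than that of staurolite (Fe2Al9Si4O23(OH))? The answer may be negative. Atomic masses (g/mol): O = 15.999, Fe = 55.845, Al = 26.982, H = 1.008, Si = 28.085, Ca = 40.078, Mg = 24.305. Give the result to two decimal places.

Fe in (Mg0.87Fe0.13)CaSi2O6: molar mass 220.647 g/mol; 0.13×55.845 = 7.260 g → 3.29 wt%.
Fe in Fe2Al9Si4O23(OH): molar mass 851.852 g/mol; 2×55.845 = 111.690 g → 13.11 wt%.
Difference = 3.29 − 13.11 = -9.82 percentage points.

-9.82 percentage points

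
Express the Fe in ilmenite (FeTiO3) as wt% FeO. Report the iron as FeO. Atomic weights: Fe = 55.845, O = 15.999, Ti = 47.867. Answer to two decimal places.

M(FeTiO3) = 151.709 g/mol; M(FeO) = 71.844 g/mol.
Moles FeO per formula unit = 1 Fe ÷ 1 = 1.0000.
FeO fraction = (1.0000 × 71.844) / 151.709 = 71.844/151.709 = 0.4736.

47.36 wt%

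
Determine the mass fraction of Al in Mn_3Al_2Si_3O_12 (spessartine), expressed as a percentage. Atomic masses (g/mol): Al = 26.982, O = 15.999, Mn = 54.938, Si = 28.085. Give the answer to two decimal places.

10.90 wt%

Molar mass of Mn_3Al_2Si_3O_12: 3·54.938 + 2·26.982 + 3·28.085 + 12·15.999 = 495.021 g/mol.
Mass of Al per formula unit: 2 × 26.982 = 53.964 g.
Weight fraction Al = 53.964 / 495.021 = 0.1090.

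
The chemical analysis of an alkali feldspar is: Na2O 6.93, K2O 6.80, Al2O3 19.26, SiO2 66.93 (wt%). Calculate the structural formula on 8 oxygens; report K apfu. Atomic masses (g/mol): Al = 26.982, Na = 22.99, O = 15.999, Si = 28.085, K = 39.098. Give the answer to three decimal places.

0.388 K apfu

6.93 wt% Na2O ÷ 61.979 g/mol = 0.11181 mol, giving 0.22362 Na and 0.11181 O.
6.80 wt% K2O ÷ 94.195 g/mol = 0.07219 mol, giving 0.14438 K and 0.07219 O.
19.26 wt% Al2O3 ÷ 101.961 g/mol = 0.18890 mol, giving 0.37780 Al and 0.56670 O.
66.93 wt% SiO2 ÷ 60.083 g/mol = 1.11396 mol, giving 1.11396 Si and 2.22792 O.
Oxygen sums to 2.97862; scaling by 8/2.97862 = 2.68581 puts the formula on 8 O.
K: 0.14438 × 2.68581 = 0.388 atoms per formula unit.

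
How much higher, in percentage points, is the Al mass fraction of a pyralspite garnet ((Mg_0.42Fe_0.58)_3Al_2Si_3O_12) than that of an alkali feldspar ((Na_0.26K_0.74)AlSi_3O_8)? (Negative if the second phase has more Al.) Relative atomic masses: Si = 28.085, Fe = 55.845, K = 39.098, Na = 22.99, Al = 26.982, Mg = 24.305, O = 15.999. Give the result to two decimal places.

First mineral: 53.964 g Al in 458.002 g formula = 11.78 wt% Al.
Second mineral: 26.982 g Al in 274.139 g formula = 9.84 wt% Al.
11.78% − 9.84% gives a difference of 1.94 percentage points.

1.94 percentage points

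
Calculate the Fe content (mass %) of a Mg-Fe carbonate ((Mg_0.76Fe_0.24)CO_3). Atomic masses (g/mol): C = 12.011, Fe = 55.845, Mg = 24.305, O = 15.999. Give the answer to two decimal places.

Formula mass = 0.76*24.305 + 0.24*55.845 + 1*12.011 + 3*15.999 = 91.883 g/mol, of which 13.403 g is Fe.
So Fe makes up 13.403/91.883 = 0.1459 of the mass, i.e. 14.59%.

14.59 mass %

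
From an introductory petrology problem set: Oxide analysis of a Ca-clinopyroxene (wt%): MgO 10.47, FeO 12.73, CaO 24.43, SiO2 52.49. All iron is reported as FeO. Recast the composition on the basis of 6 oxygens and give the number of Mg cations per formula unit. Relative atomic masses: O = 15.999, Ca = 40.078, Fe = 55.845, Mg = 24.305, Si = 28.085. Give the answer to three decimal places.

10.47 wt% MgO ÷ 40.304 g/mol = 0.25978 mol, giving 0.25978 Mg and 0.25978 O.
12.73 wt% FeO ÷ 71.844 g/mol = 0.17719 mol, giving 0.17719 Fe and 0.17719 O.
24.43 wt% CaO ÷ 56.077 g/mol = 0.43565 mol, giving 0.43565 Ca and 0.43565 O.
52.49 wt% SiO2 ÷ 60.083 g/mol = 0.87362 mol, giving 0.87362 Si and 1.74724 O.
Oxygen sums to 2.61986; scaling by 6/2.61986 = 2.29020 puts the formula on 6 O.
Mg: 0.25978 × 2.29020 = 0.595 atoms per formula unit.

0.595 Mg apfu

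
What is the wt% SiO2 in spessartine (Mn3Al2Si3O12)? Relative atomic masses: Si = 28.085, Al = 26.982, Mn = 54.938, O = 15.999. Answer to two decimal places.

M(Mn3Al2Si3O12) = 495.021 g/mol; M(SiO2) = 60.083 g/mol.
Moles SiO2 per formula unit = 3 Si ÷ 1 = 3.0000.
SiO2 fraction = (3.0000 × 60.083) / 495.021 = 180.249/495.021 = 0.3641.

36.41 wt%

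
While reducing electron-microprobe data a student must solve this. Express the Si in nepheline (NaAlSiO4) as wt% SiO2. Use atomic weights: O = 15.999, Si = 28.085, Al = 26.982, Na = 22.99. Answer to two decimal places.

42.30 wt%

M(NaAlSiO4) = 142.053 g/mol; M(SiO2) = 60.083 g/mol.
Moles SiO2 per formula unit = 1 Si ÷ 1 = 1.0000.
SiO2 fraction = (1.0000 × 60.083) / 142.053 = 60.083/142.053 = 0.4230.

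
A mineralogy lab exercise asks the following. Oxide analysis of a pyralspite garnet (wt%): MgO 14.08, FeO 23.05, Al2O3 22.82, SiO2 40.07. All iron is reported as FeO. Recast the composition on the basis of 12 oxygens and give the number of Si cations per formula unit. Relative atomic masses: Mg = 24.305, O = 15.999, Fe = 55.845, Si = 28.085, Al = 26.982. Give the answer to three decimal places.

14.08 wt% MgO ÷ 40.304 g/mol = 0.34934 mol, giving 0.34934 Mg and 0.34934 O.
23.05 wt% FeO ÷ 71.844 g/mol = 0.32083 mol, giving 0.32083 Fe and 0.32083 O.
22.82 wt% Al2O3 ÷ 101.961 g/mol = 0.22381 mol, giving 0.44762 Al and 0.67143 O.
40.07 wt% SiO2 ÷ 60.083 g/mol = 0.66691 mol, giving 0.66691 Si and 1.33382 O.
Oxygen sums to 2.67542; scaling by 12/2.67542 = 4.48528 puts the formula on 12 O.
Si: 0.66691 × 4.48528 = 2.991 atoms per formula unit.

2.991 Si apfu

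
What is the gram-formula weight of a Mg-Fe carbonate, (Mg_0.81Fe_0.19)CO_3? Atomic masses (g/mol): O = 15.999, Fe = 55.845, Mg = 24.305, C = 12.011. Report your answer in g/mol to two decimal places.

The formula mass is the sum 0.81×24.305 + 0.19×55.845 + 1×12.011 + 3×15.999.

90.31 g/mol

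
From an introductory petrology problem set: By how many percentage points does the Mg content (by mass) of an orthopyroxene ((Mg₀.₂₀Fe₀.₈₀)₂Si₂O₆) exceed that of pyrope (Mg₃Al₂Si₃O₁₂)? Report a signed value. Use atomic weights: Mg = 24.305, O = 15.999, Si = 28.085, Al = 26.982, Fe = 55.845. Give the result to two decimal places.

M((Mg₀.₂₀Fe₀.₈₀)₂Si₂O₆) = 251.238 g/mol, so wt% Mg = 9.722/251.238 × 100 = 3.87%.
M(Mg₃Al₂Si₃O₁₂) = 403.122 g/mol, so wt% Mg = 72.915/403.122 × 100 = 18.09%.
3.87 − 18.09 = -14.22 pp.

-14.22 percentage points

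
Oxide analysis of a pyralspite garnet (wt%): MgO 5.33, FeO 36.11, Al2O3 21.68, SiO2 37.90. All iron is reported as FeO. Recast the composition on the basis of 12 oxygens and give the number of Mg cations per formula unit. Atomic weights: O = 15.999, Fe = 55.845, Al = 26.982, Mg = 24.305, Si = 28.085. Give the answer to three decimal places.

0.626 Mg apfu

5.33 wt% MgO ÷ 40.304 g/mol = 0.13224 mol, giving 0.13224 Mg and 0.13224 O.
36.11 wt% FeO ÷ 71.844 g/mol = 0.50262 mol, giving 0.50262 Fe and 0.50262 O.
21.68 wt% Al2O3 ÷ 101.961 g/mol = 0.21263 mol, giving 0.42526 Al and 0.63789 O.
37.90 wt% SiO2 ÷ 60.083 g/mol = 0.63079 mol, giving 0.63079 Si and 1.26158 O.
Oxygen sums to 2.53433; scaling by 12/2.53433 = 4.73498 puts the formula on 12 O.
Mg: 0.13224 × 4.73498 = 0.626 atoms per formula unit.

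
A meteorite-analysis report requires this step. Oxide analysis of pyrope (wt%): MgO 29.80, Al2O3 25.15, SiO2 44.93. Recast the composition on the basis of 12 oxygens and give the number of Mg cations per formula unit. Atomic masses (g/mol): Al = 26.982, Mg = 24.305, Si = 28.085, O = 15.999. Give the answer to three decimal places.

29.80 wt% MgO ÷ 40.304 g/mol = 0.73938 mol, giving 0.73938 Mg and 0.73938 O.
25.15 wt% Al2O3 ÷ 101.961 g/mol = 0.24666 mol, giving 0.49332 Al and 0.73998 O.
44.93 wt% SiO2 ÷ 60.083 g/mol = 0.74780 mol, giving 0.74780 Si and 1.49560 O.
Oxygen sums to 2.97496; scaling by 12/2.97496 = 4.03367 puts the formula on 12 O.
Mg: 0.73938 × 4.03367 = 2.982 atoms per formula unit.

2.982 Mg apfu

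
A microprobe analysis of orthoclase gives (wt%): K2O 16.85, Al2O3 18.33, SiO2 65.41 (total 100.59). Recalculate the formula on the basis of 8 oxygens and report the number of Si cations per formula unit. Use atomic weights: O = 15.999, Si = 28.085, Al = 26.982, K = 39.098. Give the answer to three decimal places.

3.008 Si apfu

K2O: 16.85/94.195 = 0.17888 mol → 0.35776 mol K, 0.17888 mol O.
Al2O3: 18.33/101.961 = 0.17977 mol → 0.35954 mol Al, 0.53931 mol O.
SiO2: 65.41/60.083 = 1.08866 mol → 1.08866 mol Si, 2.17732 mol O.
Total oxygen = 2.89551 mol. Normalization factor = 8/2.89551 = 2.76290.
Si per 8 O = 1.08866 × 2.76290 = 3.008.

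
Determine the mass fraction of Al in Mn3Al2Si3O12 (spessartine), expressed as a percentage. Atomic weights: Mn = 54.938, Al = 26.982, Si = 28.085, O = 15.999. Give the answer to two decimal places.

Formula mass = 3*54.938 + 2*26.982 + 3*28.085 + 12*15.999 = 495.021 g/mol, of which 53.964 g is Al.
So Al makes up 53.964/495.021 = 0.1090 of the mass, i.e. 10.90%.

10.90 weight percent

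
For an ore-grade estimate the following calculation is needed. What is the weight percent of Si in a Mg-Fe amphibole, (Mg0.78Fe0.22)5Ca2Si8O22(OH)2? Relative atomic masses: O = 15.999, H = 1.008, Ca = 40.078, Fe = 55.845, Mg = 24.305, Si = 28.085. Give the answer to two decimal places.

M((Mg0.78Fe0.22)5Ca2Si8O22(OH)2) = 847.047 g/mol.
Si contributes 8 × 28.085 = 224.680 g per mole.
224.680/847.047 = 0.2653 → 26.53%.

26.53 wt%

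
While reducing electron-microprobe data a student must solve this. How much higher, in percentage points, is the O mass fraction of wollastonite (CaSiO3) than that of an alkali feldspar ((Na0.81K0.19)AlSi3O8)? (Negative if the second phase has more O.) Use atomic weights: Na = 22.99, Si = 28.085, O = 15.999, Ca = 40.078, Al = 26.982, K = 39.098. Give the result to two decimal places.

M(CaSiO3) = 116.160 g/mol, so wt% O = 47.997/116.160 × 100 = 41.32%.
M((Na0.81K0.19)AlSi3O8) = 265.280 g/mol, so wt% O = 127.992/265.280 × 100 = 48.25%.
41.32 − 48.25 = -6.93 pp.

-6.93 percentage points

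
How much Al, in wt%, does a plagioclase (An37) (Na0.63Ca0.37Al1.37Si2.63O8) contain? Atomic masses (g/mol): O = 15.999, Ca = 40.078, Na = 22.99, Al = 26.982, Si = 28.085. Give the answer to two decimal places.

13.79 wt%

Formula mass = 0.63*22.99 + 0.37*40.078 + 1.37*26.982 + 2.63*28.085 + 8*15.999 = 268.133 g/mol, of which 36.965 g is Al.
So Al makes up 36.965/268.133 = 0.1379 of the mass, i.e. 13.79%.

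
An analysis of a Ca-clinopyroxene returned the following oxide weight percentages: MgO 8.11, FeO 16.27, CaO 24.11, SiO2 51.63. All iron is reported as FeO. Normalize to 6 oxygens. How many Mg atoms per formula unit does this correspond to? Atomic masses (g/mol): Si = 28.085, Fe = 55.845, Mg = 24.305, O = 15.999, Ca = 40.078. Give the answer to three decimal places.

MgO: 8.11/40.304 = 0.20122 mol → 0.20122 mol Mg, 0.20122 mol O.
FeO: 16.27/71.844 = 0.22646 mol → 0.22646 mol Fe, 0.22646 mol O.
CaO: 24.11/56.077 = 0.42994 mol → 0.42994 mol Ca, 0.42994 mol O.
SiO2: 51.63/60.083 = 0.85931 mol → 0.85931 mol Si, 1.71862 mol O.
Total oxygen = 2.57624 mol. Normalization factor = 6/2.57624 = 2.32898.
Mg per 6 O = 0.20122 × 2.32898 = 0.469.

0.469 Mg apfu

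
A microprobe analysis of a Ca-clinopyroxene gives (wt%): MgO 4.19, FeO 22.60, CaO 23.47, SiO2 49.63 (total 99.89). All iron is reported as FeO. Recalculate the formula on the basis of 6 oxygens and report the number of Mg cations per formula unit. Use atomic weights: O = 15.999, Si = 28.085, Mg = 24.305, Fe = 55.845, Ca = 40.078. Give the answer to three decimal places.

0.251 Mg apfu

4.19 wt% MgO ÷ 40.304 g/mol = 0.10396 mol, giving 0.10396 Mg and 0.10396 O.
22.60 wt% FeO ÷ 71.844 g/mol = 0.31457 mol, giving 0.31457 Fe and 0.31457 O.
23.47 wt% CaO ÷ 56.077 g/mol = 0.41853 mol, giving 0.41853 Ca and 0.41853 O.
49.63 wt% SiO2 ÷ 60.083 g/mol = 0.82602 mol, giving 0.82602 Si and 1.65204 O.
Oxygen sums to 2.48910; scaling by 6/2.48910 = 2.41051 puts the formula on 6 O.
Mg: 0.10396 × 2.41051 = 0.251 atoms per formula unit.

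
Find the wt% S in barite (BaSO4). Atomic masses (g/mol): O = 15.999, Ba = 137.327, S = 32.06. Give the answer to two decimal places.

13.74 weight percent

Molar mass of BaSO4: 1·137.327 + 1·32.06 + 4·15.999 = 233.383 g/mol.
Mass of S per formula unit: 1 × 32.06 = 32.060 g.
Weight fraction S = 32.060 / 233.383 = 0.1374.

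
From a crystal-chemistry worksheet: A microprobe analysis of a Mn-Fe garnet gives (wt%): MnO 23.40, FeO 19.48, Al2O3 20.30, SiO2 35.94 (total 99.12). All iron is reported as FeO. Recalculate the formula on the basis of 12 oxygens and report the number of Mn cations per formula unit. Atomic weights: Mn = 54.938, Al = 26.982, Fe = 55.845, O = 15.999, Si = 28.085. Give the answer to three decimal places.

MnO (M=70.937): mol = 0.32987; Mn = 0.32987, O = 0.32987.
FeO (M=71.844): mol = 0.27114; Fe = 0.27114, O = 0.27114.
Al2O3 (M=101.961): mol = 0.19910; Al = 0.39820, O = 0.59730.
SiO2 (M=60.083): mol = 0.59817; Si = 0.59817, O = 1.19634.
ΣO = 2.39465; factor = 12/ΣO = 5.01117.
Mn apfu = 0.32987 × 5.01117 = 1.653.

1.653 Mn apfu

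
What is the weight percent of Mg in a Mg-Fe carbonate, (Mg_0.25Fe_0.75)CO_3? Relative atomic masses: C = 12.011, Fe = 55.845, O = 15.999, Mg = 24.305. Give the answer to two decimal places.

Molar mass of (Mg_0.25Fe_0.75)CO_3: 0.25·24.305 + 0.75·55.845 + 1·12.011 + 3·15.999 = 107.968 g/mol.
Mass of Mg per formula unit: 0.25 × 24.305 = 6.076 g.
Weight fraction Mg = 6.076 / 107.968 = 0.0563.

5.63 weight percent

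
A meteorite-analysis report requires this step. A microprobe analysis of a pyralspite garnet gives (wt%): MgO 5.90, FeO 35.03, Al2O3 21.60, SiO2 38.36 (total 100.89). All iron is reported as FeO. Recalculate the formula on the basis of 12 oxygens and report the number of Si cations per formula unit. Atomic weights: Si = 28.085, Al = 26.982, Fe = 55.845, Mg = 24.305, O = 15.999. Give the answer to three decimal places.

5.90 wt% MgO ÷ 40.304 g/mol = 0.14639 mol, giving 0.14639 Mg and 0.14639 O.
35.03 wt% FeO ÷ 71.844 g/mol = 0.48758 mol, giving 0.48758 Fe and 0.48758 O.
21.60 wt% Al2O3 ÷ 101.961 g/mol = 0.21185 mol, giving 0.42370 Al and 0.63555 O.
38.36 wt% SiO2 ÷ 60.083 g/mol = 0.63845 mol, giving 0.63845 Si and 1.27690 O.
Oxygen sums to 2.54642; scaling by 12/2.54642 = 4.71250 puts the formula on 12 O.
Si: 0.63845 × 4.71250 = 3.009 atoms per formula unit.

3.009 Si apfu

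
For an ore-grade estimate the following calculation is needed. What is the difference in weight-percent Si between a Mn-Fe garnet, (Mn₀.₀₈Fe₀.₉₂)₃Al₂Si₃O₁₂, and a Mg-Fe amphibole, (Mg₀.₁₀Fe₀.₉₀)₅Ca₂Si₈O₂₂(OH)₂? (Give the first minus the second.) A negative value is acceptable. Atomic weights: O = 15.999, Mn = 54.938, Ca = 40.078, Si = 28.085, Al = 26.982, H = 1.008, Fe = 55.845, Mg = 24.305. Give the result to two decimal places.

-6.61 percentage points

First mineral: 84.255 g Si in 497.524 g formula = 16.93 wt% Si.
Second mineral: 224.680 g Si in 954.283 g formula = 23.54 wt% Si.
16.93% − 23.54% gives a difference of -6.61 percentage points.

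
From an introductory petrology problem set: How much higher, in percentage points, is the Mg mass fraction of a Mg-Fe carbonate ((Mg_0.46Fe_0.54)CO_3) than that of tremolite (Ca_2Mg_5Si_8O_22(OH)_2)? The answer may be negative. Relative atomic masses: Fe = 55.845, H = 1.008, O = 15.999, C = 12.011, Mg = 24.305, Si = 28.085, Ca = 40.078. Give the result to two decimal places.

-3.93 percentage points

M((Mg_0.46Fe_0.54)CO_3) = 101.345 g/mol, so wt% Mg = 11.180/101.345 × 100 = 11.03%.
M(Ca_2Mg_5Si_8O_22(OH)_2) = 812.353 g/mol, so wt% Mg = 121.525/812.353 × 100 = 14.96%.
11.03 − 14.96 = -3.93 pp.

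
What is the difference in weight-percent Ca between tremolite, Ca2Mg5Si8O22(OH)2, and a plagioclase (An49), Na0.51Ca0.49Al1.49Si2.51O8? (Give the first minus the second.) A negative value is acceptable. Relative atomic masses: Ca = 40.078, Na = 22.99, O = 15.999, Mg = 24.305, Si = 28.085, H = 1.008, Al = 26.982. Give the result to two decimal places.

2.60 percentage points

First mineral: 80.156 g Ca in 812.353 g formula = 9.87 wt% Ca.
Second mineral: 19.638 g Ca in 270.052 g formula = 7.27 wt% Ca.
9.87% − 7.27% gives a difference of 2.60 percentage points.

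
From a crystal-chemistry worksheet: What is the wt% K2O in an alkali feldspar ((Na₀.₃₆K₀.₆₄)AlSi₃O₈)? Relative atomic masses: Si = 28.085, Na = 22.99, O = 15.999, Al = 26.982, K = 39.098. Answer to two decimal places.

Molar mass of (Na₀.₃₆K₀.₆₄)AlSi₃O₈ = 0.36×22.99 + 0.64×39.098 + 1×26.982 + 3×28.085 + 8×15.999 = 272.528 g/mol.
Each formula unit contains 0.64 K, equivalent to 0.64/2 = 0.3200 mol K2O.
M(K2O) = 2×39.098 + 1×15.999 = 94.195 g/mol.
Mass of K2O per formula unit = 0.3200 × 94.195 = 30.142 g.
K2O wt% = 30.142 / 272.528 × 100 = 11.06%.

11.06 wt%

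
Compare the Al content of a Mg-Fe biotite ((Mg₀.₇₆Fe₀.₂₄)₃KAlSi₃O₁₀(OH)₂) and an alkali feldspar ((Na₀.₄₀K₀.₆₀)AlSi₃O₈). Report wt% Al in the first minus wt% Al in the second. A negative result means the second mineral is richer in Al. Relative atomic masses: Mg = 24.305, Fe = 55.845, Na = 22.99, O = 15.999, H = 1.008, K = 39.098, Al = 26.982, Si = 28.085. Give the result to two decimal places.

First mineral: 26.982 g Al in 439.963 g formula = 6.13 wt% Al.
Second mineral: 26.982 g Al in 271.884 g formula = 9.92 wt% Al.
6.13% − 9.92% gives a difference of -3.79 percentage points.

-3.79 percentage points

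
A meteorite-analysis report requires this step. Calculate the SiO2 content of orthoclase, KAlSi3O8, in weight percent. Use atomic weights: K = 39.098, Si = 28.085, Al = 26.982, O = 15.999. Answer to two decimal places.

Formula mass = 278.327 g/mol.
3 Si → 3.0000 mol SiO2 per formula unit; M(SiO2) = 60.083, so SiO2 mass = 180.249 g.
180.249/278.327 × 100 = 64.76 wt%.

64.76 wt%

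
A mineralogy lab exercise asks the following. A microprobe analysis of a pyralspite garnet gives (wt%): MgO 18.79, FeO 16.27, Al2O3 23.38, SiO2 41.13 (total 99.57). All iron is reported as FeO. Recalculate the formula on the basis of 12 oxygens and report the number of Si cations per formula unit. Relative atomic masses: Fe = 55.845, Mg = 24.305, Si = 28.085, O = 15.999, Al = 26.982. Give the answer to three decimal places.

MgO (M=40.304): mol = 0.46621; Mg = 0.46621, O = 0.46621.
FeO (M=71.844): mol = 0.22646; Fe = 0.22646, O = 0.22646.
Al2O3 (M=101.961): mol = 0.22930; Al = 0.45860, O = 0.68790.
SiO2 (M=60.083): mol = 0.68455; Si = 0.68455, O = 1.36910.
ΣO = 2.74967; factor = 12/ΣO = 4.36416.
Si apfu = 0.68455 × 4.36416 = 2.987.

2.987 Si apfu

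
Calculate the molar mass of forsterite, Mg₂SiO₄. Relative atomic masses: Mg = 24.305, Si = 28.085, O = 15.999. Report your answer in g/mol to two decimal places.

140.69 g/mol

M = 2×24.305 + 1×28.085 + 4×15.999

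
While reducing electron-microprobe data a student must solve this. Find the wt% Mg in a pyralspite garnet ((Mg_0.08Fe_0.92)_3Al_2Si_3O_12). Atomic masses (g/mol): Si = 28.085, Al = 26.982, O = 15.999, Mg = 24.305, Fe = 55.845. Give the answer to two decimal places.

Molar mass of (Mg_0.08Fe_0.92)_3Al_2Si_3O_12: 0.24·24.305 + 2.76·55.845 + 2·26.982 + 3·28.085 + 12·15.999 = 490.172 g/mol.
Mass of Mg per formula unit: 0.24 × 24.305 = 5.833 g.
Weight fraction Mg = 5.833 / 490.172 = 0.0119.

1.19 weight percent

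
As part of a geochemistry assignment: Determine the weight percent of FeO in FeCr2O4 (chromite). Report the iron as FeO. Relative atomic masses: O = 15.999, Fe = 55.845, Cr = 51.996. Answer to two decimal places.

M(FeCr2O4) = 223.833 g/mol; M(FeO) = 71.844 g/mol.
Moles FeO per formula unit = 1 Fe ÷ 1 = 1.0000.
FeO fraction = (1.0000 × 71.844) / 223.833 = 71.844/223.833 = 0.3210.

32.10 wt%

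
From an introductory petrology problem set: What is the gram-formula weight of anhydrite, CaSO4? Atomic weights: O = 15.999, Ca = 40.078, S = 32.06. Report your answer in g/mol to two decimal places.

136.13 g/mol

The formula mass is the sum 1(40.078) + 1(32.06) + 4(15.999).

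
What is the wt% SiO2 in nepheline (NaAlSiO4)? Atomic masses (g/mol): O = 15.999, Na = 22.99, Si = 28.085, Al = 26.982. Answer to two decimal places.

42.30 wt%

M(NaAlSiO4) = 142.053 g/mol; M(SiO2) = 60.083 g/mol.
Moles SiO2 per formula unit = 1 Si ÷ 1 = 1.0000.
SiO2 fraction = (1.0000 × 60.083) / 142.053 = 60.083/142.053 = 0.4230.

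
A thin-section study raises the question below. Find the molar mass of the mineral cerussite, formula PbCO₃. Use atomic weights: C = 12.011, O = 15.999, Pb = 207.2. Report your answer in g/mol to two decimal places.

267.21 g/mol

Pb: 1 × 207.2 = 207.2000
C: 1 × 12.011 = 12.0110
O: 3 × 15.999 = 47.9970
Summing the contributions gives the formula mass.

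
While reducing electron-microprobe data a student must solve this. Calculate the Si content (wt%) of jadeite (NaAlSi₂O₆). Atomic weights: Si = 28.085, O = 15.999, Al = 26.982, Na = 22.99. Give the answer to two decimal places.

Formula mass = 1×22.99 + 1×26.982 + 2×28.085 + 6×15.999 = 202.136 g/mol, of which 56.170 g is Si.
So Si makes up 56.170/202.136 = 0.2779 of the mass, i.e. 27.79%.

27.79 wt%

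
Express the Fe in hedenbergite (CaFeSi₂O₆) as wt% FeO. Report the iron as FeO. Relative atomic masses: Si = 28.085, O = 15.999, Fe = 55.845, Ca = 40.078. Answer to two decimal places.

28.96 wt%

M(CaFeSi₂O₆) = 248.087 g/mol; M(FeO) = 71.844 g/mol.
Moles FeO per formula unit = 1 Fe ÷ 1 = 1.0000.
FeO fraction = (1.0000 × 71.844) / 248.087 = 71.844/248.087 = 0.2896.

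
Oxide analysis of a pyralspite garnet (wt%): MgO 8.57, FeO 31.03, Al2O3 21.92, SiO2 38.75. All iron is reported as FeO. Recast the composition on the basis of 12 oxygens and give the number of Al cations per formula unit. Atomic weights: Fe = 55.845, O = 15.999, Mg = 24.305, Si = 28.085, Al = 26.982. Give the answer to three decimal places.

MgO: 8.57/40.304 = 0.21263 mol → 0.21263 mol Mg, 0.21263 mol O.
FeO: 31.03/71.844 = 0.43191 mol → 0.43191 mol Fe, 0.43191 mol O.
Al2O3: 21.92/101.961 = 0.21498 mol → 0.42996 mol Al, 0.64494 mol O.
SiO2: 38.75/60.083 = 0.64494 mol → 0.64494 mol Si, 1.28988 mol O.
Total oxygen = 2.57936 mol. Normalization factor = 12/2.57936 = 4.65232.
Al per 12 O = 0.42996 × 4.65232 = 2.000.

2.000 Al apfu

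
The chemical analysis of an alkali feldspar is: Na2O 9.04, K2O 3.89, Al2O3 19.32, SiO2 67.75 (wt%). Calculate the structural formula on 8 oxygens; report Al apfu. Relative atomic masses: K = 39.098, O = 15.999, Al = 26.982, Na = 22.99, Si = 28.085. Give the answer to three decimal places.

Na2O: 9.04/61.979 = 0.14586 mol → 0.29172 mol Na, 0.14586 mol O.
K2O: 3.89/94.195 = 0.04130 mol → 0.08260 mol K, 0.04130 mol O.
Al2O3: 19.32/101.961 = 0.18948 mol → 0.37896 mol Al, 0.56844 mol O.
SiO2: 67.75/60.083 = 1.12761 mol → 1.12761 mol Si, 2.25522 mol O.
Total oxygen = 3.01082 mol. Normalization factor = 8/3.01082 = 2.65708.
Al per 8 O = 0.37896 × 2.65708 = 1.007.

1.007 Al apfu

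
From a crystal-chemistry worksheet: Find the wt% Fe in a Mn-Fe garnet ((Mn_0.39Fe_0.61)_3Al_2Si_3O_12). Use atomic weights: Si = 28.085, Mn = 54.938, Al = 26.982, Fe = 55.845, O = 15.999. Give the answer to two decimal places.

20.58 wt%

Formula mass = 1.17×54.938 + 1.83×55.845 + 2×26.982 + 3×28.085 + 12×15.999 = 496.681 g/mol, of which 102.196 g is Fe.
So Fe makes up 102.196/496.681 = 0.2058 of the mass, i.e. 20.58%.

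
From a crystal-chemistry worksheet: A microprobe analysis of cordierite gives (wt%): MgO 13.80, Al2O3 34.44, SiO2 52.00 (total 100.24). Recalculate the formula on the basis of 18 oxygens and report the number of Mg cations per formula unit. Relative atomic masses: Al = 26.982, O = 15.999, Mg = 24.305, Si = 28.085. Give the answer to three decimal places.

1.997 Mg apfu

MgO: 13.80/40.304 = 0.34240 mol → 0.34240 mol Mg, 0.34240 mol O.
Al2O3: 34.44/101.961 = 0.33778 mol → 0.67556 mol Al, 1.01334 mol O.
SiO2: 52.00/60.083 = 0.86547 mol → 0.86547 mol Si, 1.73094 mol O.
Total oxygen = 3.08668 mol. Normalization factor = 18/3.08668 = 5.83151.
Mg per 18 O = 0.34240 × 5.83151 = 1.997.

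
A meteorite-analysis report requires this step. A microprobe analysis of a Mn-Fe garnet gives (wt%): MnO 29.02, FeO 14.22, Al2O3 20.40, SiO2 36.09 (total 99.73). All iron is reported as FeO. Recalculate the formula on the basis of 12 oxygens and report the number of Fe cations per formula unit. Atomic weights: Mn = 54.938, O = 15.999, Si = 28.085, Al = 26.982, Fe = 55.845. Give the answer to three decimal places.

MnO (M=70.937): mol = 0.40910; Mn = 0.40910, O = 0.40910.
FeO (M=71.844): mol = 0.19793; Fe = 0.19793, O = 0.19793.
Al2O3 (M=101.961): mol = 0.20008; Al = 0.40016, O = 0.60024.
SiO2 (M=60.083): mol = 0.60067; Si = 0.60067, O = 1.20134.
ΣO = 2.40861; factor = 12/ΣO = 4.98213.
Fe apfu = 0.19793 × 4.98213 = 0.986.

0.986 Fe apfu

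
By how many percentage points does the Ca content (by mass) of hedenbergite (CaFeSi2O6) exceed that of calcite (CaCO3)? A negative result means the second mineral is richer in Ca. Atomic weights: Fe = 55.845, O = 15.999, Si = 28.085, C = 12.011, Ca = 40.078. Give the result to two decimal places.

M(CaFeSi2O6) = 248.087 g/mol, so wt% Ca = 40.078/248.087 × 100 = 16.15%.
M(CaCO3) = 100.086 g/mol, so wt% Ca = 40.078/100.086 × 100 = 40.04%.
16.15 − 40.04 = -23.89 pp.

-23.89 percentage points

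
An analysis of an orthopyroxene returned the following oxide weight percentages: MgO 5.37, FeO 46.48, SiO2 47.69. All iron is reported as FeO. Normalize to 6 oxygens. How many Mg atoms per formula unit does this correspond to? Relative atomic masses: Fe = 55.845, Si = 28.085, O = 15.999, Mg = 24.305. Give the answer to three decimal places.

0.338 Mg apfu

MgO (M=40.304): mol = 0.13324; Mg = 0.13324, O = 0.13324.
FeO (M=71.844): mol = 0.64696; Fe = 0.64696, O = 0.64696.
SiO2 (M=60.083): mol = 0.79374; Si = 0.79374, O = 1.58748.
ΣO = 2.36768; factor = 6/ΣO = 2.53413.
Mg apfu = 0.13324 × 2.53413 = 0.338.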